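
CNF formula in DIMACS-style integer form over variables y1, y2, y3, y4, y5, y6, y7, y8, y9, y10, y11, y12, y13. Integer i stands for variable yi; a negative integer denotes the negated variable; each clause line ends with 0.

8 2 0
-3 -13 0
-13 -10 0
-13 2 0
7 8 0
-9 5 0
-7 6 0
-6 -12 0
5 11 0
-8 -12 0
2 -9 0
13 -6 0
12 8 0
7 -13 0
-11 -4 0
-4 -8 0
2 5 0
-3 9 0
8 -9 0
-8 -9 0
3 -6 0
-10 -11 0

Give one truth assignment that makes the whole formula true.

y1=1, y2=0, y3=0, y4=0, y5=1, y6=0, y7=0, y8=1, y9=0, y10=0, y11=1, y12=0, y13=0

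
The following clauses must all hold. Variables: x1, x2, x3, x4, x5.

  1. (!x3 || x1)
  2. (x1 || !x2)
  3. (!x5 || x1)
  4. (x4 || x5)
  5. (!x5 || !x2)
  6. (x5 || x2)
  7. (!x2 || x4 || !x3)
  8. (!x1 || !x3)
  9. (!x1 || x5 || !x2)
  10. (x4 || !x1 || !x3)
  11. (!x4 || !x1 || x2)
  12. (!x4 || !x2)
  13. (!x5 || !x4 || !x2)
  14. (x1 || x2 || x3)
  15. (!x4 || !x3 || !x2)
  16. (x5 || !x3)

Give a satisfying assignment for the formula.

x1=T  x2=F  x3=F  x4=F  x5=T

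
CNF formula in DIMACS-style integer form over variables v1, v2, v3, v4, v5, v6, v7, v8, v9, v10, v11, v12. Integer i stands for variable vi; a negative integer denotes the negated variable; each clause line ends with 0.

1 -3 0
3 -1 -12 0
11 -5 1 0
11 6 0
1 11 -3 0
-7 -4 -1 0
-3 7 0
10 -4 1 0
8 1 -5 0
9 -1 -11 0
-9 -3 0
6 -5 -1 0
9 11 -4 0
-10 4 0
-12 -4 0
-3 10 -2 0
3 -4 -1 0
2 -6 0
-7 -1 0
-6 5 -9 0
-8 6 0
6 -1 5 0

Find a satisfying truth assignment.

v1=False, v2=True, v3=False, v4=False, v5=True, v6=True, v7=False, v8=True, v9=False, v10=False, v11=True, v12=True

Try v1 = False.
  then v3 is forced to False.
Branch on v2: take v2 = True.
Set v4 = False and propagate.
  then v10 is forced to False.
The remaining clauses are satisfied by v5 = True, v6 = True, v7 = False, v8 = True, v9 = False, v11 = True, v12 = True.
Every clause has at least one true literal under this assignment.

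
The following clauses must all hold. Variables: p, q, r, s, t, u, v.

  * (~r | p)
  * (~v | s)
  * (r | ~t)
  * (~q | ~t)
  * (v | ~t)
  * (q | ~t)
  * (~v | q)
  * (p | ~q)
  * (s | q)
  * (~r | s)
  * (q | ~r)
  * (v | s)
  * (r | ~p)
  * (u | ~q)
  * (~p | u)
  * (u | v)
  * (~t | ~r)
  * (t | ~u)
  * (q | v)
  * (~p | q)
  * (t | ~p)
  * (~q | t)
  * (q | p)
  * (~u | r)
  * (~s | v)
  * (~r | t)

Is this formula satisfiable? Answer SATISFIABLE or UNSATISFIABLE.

UNSATISFIABLE

q = True:
  propagation gives t=False; an empty clause results — contradiction.
q = False:
  propagation gives t=False, v=False; an empty clause results — contradiction.
Every branch closes, so no satisfying assignment exists.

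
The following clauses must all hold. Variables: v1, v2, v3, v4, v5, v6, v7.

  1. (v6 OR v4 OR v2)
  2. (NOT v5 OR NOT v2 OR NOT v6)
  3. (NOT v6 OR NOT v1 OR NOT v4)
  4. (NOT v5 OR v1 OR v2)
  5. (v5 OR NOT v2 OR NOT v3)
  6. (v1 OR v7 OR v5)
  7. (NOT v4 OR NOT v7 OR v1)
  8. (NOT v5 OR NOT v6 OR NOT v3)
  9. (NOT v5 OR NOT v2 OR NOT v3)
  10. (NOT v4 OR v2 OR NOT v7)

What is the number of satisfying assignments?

27

Split on v2, then v5.
  v2=1, v5=1: 7 of the 32 assignments to (v1,v3,v4,v6,v7) work.
  v2=1, v5=0: 8 of the 32 assignments to (v1,v3,v4,v6,v7) work.
  v2=0, v5=1: remaining (v1,v3,v4,v6,v7) ∈ {(1,0,0,1,0); (1,0,0,1,1); (1,0,1,0,0); (1,1,1,0,0)} — 4.
  v2=0, v5=0: v3 free; 4 ways for (v1,v4,v6,v7) × 2^1 = 8.
Total: 7 + 8 + 4 + 8 = 27.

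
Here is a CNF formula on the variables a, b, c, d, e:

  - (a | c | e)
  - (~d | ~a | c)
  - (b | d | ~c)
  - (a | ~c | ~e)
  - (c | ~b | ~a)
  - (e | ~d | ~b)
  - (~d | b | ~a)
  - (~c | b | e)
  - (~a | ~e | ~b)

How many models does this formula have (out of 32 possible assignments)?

Satisfying assignments:
  a=0 b=0 c=0 d=0 e=1
  a=0 b=0 c=0 d=1 e=1
  a=0 b=1 c=0 d=0 e=1
  a=0 b=1 c=0 d=1 e=1
  a=0 b=1 c=1 d=0 e=0
  a=1 b=0 c=0 d=0 e=0
  a=1 b=0 c=0 d=0 e=1
  a=1 b=1 c=1 d=0 e=0
Count: 8.

8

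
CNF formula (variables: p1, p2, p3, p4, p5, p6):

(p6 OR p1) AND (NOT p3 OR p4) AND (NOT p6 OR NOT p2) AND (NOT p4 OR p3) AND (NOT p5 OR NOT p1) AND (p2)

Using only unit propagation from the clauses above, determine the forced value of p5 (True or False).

False

(p2) is a unit clause: p2 = True.
In (NOT p2 OR NOT p6), NOT p2 is now false; NOT p6 must hold, so p6 = False.
From (p1 OR p6) and p6 = False: p1 = True.
From (NOT p1 OR NOT p5) and p1 = True: p5 = False.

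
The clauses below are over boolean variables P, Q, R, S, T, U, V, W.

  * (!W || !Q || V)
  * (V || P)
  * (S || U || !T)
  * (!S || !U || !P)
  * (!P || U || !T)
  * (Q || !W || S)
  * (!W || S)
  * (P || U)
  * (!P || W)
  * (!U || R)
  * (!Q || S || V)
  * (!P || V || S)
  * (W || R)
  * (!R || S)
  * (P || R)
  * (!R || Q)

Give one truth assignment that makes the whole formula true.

P=False, Q=True, R=True, S=True, T=False, U=True, V=True, W=True

Check each clause:
  1. (!Q || !W || V) — V is true.
  2. (V || P) — V is true.
  3. (!T || U || S) — !T is true.
  4. (!P || !U || !S) — !P is true.
  5. (!T || !P || U) — !T is true.
  6. (Q || !W || S) — Q is true.
  7. (!W || S) — S is true.
  8. (P || U) — U is true.
  9. (!P || W) — W is true.
  10. (!U || R) — R is true.
  11. (!Q || S || V) — S is true.
  12. (S || !P || V) — S is true.
  13. (W || R) — W is true.
  14. (S || !R) — S is true.
  15. (R || P) — R is true.
  16. (Q || !R) — Q is true.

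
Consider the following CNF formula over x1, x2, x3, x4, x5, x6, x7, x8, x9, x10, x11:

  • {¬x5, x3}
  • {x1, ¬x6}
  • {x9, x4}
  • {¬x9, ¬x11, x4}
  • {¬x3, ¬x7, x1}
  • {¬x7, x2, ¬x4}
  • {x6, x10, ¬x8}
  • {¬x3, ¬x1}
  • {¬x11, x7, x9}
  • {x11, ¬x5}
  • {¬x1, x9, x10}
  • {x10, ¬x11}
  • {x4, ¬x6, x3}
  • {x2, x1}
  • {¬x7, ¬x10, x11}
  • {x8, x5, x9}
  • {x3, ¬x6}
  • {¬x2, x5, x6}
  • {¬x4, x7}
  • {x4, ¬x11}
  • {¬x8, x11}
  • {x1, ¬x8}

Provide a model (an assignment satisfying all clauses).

Branch on x1: take x1 = True.
  then x3 is forced to False.
  then x5 is forced to False.
  then x6 is forced to False.
  then x2 is forced to False.
Set x4 = False and propagate.
  then x9 is forced to True.
  then x11 is forced to False.
  then x8 is forced to False.
The remaining clauses are satisfied by x7 = False, x10 = True.
Check each clause:
  1. {x3, ¬x5} — ¬x5 is true.
  2. {¬x6, x1} — x1 is true.
  3. {x9, x4} — x9 is true.
  4. {x4, ¬x9, ¬x11} — ¬x11 is true.
  5. {¬x3, x1, ¬x7} — ¬x7 is true.
  6. {¬x7, x2, ¬x4} — ¬x7 is true.
  7. {x10, ¬x8, x6} — ¬x8 is true.
  8. {¬x1, ¬x3} — ¬x3 is true.
  9. {x9, x7, ¬x11} — x9 is true.
  10. {¬x5, x11} — ¬x5 is true.
  11. {x9, x10, ¬x1} — x9 is true.
  12. {x10, ¬x11} — x10 is true.
  13. {x3, ¬x6, x4} — ¬x6 is true.
  14. {x2, x1} — x1 is true.
  15. {¬x7, ¬x10, x11} — ¬x7 is true.
  16. {x9, x8, x5} — x9 is true.
  17. {¬x6, x3} — ¬x6 is true.
  18. {x6, ¬x2, x5} — ¬x2 is true.
  19. {x7, ¬x4} — ¬x4 is true.
  20. {¬x11, x4} — ¬x11 is true.
  21. {x11, ¬x8} — ¬x8 is true.
  22. {x1, ¬x8} — ¬x8 is true.

x1=T  x2=F  x3=F  x4=F  x5=F  x6=F  x7=F  x8=F  x9=T  x10=T  x11=F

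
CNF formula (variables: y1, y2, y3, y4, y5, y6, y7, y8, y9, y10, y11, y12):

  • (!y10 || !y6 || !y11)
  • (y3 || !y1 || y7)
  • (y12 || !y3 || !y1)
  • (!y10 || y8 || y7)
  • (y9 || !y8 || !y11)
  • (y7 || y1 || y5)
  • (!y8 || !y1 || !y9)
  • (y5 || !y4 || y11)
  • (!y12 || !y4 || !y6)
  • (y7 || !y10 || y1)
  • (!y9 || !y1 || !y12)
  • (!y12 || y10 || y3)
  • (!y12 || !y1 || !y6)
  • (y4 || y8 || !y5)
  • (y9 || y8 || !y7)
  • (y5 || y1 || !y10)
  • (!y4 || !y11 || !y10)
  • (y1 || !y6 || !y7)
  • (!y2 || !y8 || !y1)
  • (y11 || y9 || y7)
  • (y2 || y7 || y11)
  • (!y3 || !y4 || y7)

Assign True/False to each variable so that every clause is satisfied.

y1=0, y2=0, y3=1, y4=0, y5=1, y6=0, y7=0, y8=1, y9=1, y10=0, y11=1, y12=1

y6 occurs only negated in the remaining clauses — set y6 = False.
Branch on y1: take y1 = False.
Try y2 = False.
Branch on y3: take y3 = True.
The remaining clauses are satisfied by y4 = False, y5 = True, y7 = False, y8 = True, y9 = True, y10 = False, y11 = True, y12 = True.
Every clause has at least one true literal under this assignment.
Check each clause:
  1. (!y6 || !y10 || !y11) — !y6 is true.
  2. (!y1 || y3 || y7) — y3 is true.
  3. (!y1 || !y3 || y12) — y12 is true.
  4. (y7 || y8 || !y10) — y8 is true.
  5. (!y8 || y9 || !y11) — y9 is true.
  6. (y1 || y7 || y5) — y5 is true.
  7. (!y8 || !y1 || !y9) — !y1 is true.
  8. (!y4 || y11 || y5) — y11 is true.
  9. (!y4 || !y12 || !y6) — !y6 is true.
  10. (y1 || y7 || !y10) — !y10 is true.
  11. (!y12 || !y9 || !y1) — !y1 is true.
  12. (y10 || y3 || !y12) — y3 is true.
  13. (!y12 || !y6 || !y1) — !y6 is true.
  14. (y4 || y8 || !y5) — y8 is true.
  15. (y8 || !y7 || y9) — y8 is true.
  16. (y1 || y5 || !y10) — y5 is true.
  17. (!y10 || !y11 || !y4) — !y4 is true.
  18. (!y7 || !y6 || y1) — !y7 is true.
  19. (!y8 || !y2 || !y1) — !y2 is true.
  20. (y11 || y9 || y7) — y9 is true.
  21. (y7 || y11 || y2) — y11 is true.
  22. (y7 || !y3 || !y4) — !y4 is true.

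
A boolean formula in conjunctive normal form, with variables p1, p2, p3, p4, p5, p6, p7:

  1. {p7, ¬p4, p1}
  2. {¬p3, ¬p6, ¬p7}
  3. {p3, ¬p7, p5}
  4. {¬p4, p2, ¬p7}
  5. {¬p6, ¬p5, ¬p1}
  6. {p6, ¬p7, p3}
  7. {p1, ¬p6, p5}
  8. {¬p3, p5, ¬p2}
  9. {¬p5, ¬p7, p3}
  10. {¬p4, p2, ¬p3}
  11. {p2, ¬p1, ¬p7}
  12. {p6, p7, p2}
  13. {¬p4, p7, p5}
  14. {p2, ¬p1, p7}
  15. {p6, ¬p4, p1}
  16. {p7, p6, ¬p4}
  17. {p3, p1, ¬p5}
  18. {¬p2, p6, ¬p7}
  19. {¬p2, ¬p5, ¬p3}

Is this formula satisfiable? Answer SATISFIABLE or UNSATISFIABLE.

Pure literal: p4 appears only negated; assign p4 = False.
Try p1 = False.
The remaining clauses are satisfied by p2 = False, p3 = True, p5 = False, p6 = False, p7 = True.
So p1 = F, p2 = F, p3 = T, p4 = F, p5 = F, p6 = F, p7 = T is a satisfying assignment.

SATISFIABLE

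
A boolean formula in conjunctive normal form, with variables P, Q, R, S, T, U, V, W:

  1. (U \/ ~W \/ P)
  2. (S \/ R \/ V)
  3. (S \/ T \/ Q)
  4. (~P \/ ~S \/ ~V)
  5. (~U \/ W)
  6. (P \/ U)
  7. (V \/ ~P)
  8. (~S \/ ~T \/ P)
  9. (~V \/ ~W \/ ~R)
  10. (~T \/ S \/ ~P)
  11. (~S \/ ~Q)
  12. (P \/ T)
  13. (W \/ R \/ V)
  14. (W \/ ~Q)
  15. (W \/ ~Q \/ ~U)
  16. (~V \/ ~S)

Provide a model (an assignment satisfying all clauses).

P=T, Q=T, R=F, S=F, T=F, U=F, V=T, W=T

Branch on P: take P = True.
  then V is forced to True.
  then S is forced to False.
  then T is forced to False.
  then Q is forced to True.
  then W is forced to True.
  then R is forced to False.
U is now unconstrained; take U = False.
Every clause has at least one true literal under this assignment.
Check each clause:
  1. (P \/ ~W \/ U) — P is true.
  2. (S \/ R \/ V) — V is true.
  3. (Q \/ S \/ T) — Q is true.
  4. (~P \/ ~V \/ ~S) — ~S is true.
  5. (~U \/ W) — W is true.
  6. (U \/ P) — P is true.
  7. (V \/ ~P) — V is true.
  8. (P \/ ~T \/ ~S) — P is true.
  9. (~W \/ ~R \/ ~V) — ~R is true.
  10. (~P \/ S \/ ~T) — ~T is true.
  11. (~Q \/ ~S) — ~S is true.
  12. (T \/ P) — P is true.
  13. (W \/ R \/ V) — W is true.
  14. (~Q \/ W) — W is true.
  15. (~U \/ W \/ ~Q) — W is true.
  16. (~S \/ ~V) — ~S is true.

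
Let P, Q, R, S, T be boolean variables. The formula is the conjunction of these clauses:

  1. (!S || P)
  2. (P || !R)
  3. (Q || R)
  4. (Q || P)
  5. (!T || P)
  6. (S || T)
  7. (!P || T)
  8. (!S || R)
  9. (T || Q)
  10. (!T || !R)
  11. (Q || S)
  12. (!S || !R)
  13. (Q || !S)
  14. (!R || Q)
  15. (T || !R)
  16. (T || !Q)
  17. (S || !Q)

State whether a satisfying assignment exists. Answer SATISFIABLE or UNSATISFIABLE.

Q = True:
  propagation gives T=True, P=True, R=False, S=False; an empty clause results — contradiction.
Q = False:
  propagation gives R=True; an empty clause results — contradiction.
Every branch closes, so no satisfying assignment exists.

UNSATISFIABLE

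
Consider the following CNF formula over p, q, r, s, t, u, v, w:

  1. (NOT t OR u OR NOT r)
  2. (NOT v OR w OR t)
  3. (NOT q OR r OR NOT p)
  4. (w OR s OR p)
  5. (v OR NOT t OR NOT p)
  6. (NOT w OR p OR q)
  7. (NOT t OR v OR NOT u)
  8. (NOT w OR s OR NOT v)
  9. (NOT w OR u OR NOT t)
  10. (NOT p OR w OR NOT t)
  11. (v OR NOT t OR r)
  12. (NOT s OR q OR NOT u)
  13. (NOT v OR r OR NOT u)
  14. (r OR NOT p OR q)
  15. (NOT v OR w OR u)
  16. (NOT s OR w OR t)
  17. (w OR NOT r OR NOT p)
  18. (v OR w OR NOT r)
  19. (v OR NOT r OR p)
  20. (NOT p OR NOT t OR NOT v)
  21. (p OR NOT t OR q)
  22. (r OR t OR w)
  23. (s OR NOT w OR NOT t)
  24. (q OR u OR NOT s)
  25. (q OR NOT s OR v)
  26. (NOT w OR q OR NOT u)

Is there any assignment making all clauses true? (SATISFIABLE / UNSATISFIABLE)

SATISFIABLE

Branch on p: take p = False.
The remaining clauses are satisfied by q = True, r = False, s = True, t = False, u = True, v = False, w = True.
Every clause has at least one true literal under this assignment.
So p=F, q=T, r=F, s=T, t=F, u=T, v=F, w=T is a satisfying assignment.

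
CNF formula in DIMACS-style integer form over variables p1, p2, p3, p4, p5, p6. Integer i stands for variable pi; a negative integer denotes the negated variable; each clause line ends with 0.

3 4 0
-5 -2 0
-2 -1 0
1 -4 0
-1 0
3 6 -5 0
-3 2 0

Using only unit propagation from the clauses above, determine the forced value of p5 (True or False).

Unit clause (!p1) sets p1 = False.
(!p4 || p1) with p1 = False leaves only !p4, so p4 = False.
In (p4 || p3), p4 is now false; p3 must hold, so p3 = True.
(!p3 || p2): since p3 = True, the clause reduces to (p2). p2 = True.
From (!p2 || !p5) and p2 = True: p5 = False.

False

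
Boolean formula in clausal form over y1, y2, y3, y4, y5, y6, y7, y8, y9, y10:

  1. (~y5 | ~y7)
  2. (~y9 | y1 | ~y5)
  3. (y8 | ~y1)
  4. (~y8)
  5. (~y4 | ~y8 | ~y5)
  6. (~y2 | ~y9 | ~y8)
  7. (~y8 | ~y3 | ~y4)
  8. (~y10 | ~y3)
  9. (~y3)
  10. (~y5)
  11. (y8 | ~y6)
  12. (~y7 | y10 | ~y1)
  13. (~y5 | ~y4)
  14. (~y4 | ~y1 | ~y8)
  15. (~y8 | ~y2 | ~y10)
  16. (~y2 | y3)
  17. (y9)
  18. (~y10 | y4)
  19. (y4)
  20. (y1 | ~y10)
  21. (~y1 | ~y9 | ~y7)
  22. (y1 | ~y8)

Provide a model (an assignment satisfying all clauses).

y1=False, y2=False, y3=False, y4=True, y5=False, y6=False, y7=True, y8=False, y9=True, y10=False

Check each clause:
  1. (~y7 | ~y5) — ~y5 is true.
  2. (~y5 | y1 | ~y9) — ~y5 is true.
  3. (~y1 | y8) — ~y1 is true.
  4. (~y8) — ~y8 is true.
  5. (~y4 | ~y8 | ~y5) — ~y8 is true.
  6. (~y8 | ~y9 | ~y2) — ~y8 is true.
  7. (~y4 | ~y8 | ~y3) — ~y8 is true.
  8. (~y3 | ~y10) — ~y3 is true.
  9. (~y3) — ~y3 is true.
  10. (~y5) — ~y5 is true.
  11. (~y6 | y8) — ~y6 is true.
  12. (~y7 | ~y1 | y10) — ~y1 is true.
  13. (~y5 | ~y4) — ~y5 is true.
  14. (~y1 | ~y4 | ~y8) — ~y8 is true.
  15. (~y8 | ~y2 | ~y10) — ~y8 is true.
  16. (y3 | ~y2) — ~y2 is true.
  17. (y9) — y9 is true.
  18. (~y10 | y4) — y4 is true.
  19. (y4) — y4 is true.
  20. (~y10 | y1) — ~y10 is true.
  21. (~y1 | ~y9 | ~y7) — ~y1 is true.
  22. (y1 | ~y8) — ~y8 is true.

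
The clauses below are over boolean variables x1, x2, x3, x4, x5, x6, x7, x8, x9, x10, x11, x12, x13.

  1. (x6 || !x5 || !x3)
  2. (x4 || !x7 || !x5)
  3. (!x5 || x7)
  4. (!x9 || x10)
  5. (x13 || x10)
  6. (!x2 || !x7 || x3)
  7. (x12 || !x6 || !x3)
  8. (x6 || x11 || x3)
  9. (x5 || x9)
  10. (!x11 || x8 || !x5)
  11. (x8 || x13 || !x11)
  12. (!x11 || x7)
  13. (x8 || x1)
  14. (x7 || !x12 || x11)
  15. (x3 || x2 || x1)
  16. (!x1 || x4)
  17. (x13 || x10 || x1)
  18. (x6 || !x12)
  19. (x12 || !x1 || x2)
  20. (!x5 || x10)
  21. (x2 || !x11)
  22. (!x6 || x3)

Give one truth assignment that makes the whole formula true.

Pure literal: x4 appears only positively; assign x4 = True.
x8 occurs only positively in the remaining clauses — set x8 = True.
Set x1 = False and propagate.
Set x2 = True and propagate.
Try x3 = True.
The remaining clauses are satisfied by x5 = False, x6 = False, x7 = True, x9 = True, x10 = True, x11 = False, x12 = False, x13 = False.
Every clause has at least one true literal under this assignment.
Check each clause:
  1. (x6 || !x5 || !x3) — !x5 is true.
  2. (!x5 || !x7 || x4) — !x5 is true.
  3. (x7 || !x5) — !x5 is true.
  4. (!x9 || x10) — x10 is true.
  5. (x13 || x10) — x10 is true.
  6. (!x2 || !x7 || x3) — x3 is true.
  7. (!x3 || !x6 || x12) — !x6 is true.
  8. (x3 || x11 || x6) — x3 is true.
  9. (x5 || x9) — x9 is true.
  10. (!x11 || !x5 || x8) — x8 is true.
  11. (x8 || !x11 || x13) — x8 is true.
  12. (x7 || !x11) — !x11 is true.
  13. (x1 || x8) — x8 is true.
  14. (x11 || !x12 || x7) — !x12 is true.
  15. (x2 || x3 || x1) — x2 is true.
  16. (!x1 || x4) — x4 is true.
  17. (x1 || x10 || x13) — x10 is true.
  18. (!x12 || x6) — !x12 is true.
  19. (!x1 || x12 || x2) — x2 is true.
  20. (x10 || !x5) — x10 is true.
  21. (x2 || !x11) — x2 is true.
  22. (x3 || !x6) — !x6 is true.

x1=0, x2=1, x3=1, x4=1, x5=0, x6=0, x7=1, x8=1, x9=1, x10=1, x11=0, x12=0, x13=0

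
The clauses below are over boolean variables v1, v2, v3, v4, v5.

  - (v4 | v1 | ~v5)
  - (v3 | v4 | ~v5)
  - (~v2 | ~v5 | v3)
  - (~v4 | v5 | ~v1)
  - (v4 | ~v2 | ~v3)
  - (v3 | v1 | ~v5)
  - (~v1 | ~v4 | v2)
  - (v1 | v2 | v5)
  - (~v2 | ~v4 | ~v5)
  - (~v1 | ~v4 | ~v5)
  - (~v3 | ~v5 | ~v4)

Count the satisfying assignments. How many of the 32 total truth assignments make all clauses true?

7

Satisfying assignments:
  v1=0 v2=1 v3=0 v4=0 v5=0
  v1=0 v2=1 v3=0 v4=1 v5=0
  v1=0 v2=1 v3=1 v4=1 v5=0
  v1=1 v2=0 v3=0 v4=0 v5=0
  v1=1 v2=0 v3=1 v4=0 v5=0
  v1=1 v2=0 v3=1 v4=0 v5=1
  v1=1 v2=1 v3=0 v4=0 v5=0
Count: 7.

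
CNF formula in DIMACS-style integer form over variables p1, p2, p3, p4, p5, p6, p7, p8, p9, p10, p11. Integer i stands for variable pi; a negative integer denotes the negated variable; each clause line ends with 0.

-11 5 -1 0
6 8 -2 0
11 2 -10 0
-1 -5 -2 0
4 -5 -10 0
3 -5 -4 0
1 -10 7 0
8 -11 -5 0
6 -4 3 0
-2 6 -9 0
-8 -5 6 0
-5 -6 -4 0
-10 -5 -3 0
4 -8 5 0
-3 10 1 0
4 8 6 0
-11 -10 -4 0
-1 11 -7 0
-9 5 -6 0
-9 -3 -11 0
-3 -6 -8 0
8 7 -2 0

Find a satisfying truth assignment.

p1=False, p2=True, p3=False, p4=False, p5=False, p6=True, p7=True, p8=False, p9=False, p10=True, p11=False

Check each clause:
  1. (NOT p11 OR p5 OR NOT p1) — NOT p11 is true.
  2. (p8 OR p6 OR NOT p2) — p6 is true.
  3. (p11 OR p2 OR NOT p10) — p2 is true.
  4. (NOT p1 OR NOT p5 OR NOT p2) — NOT p5 is true.
  5. (NOT p10 OR p4 OR NOT p5) — NOT p5 is true.
  6. (NOT p4 OR NOT p5 OR p3) — NOT p4 is true.
  7. (p1 OR NOT p10 OR p7) — p7 is true.
  8. (p8 OR NOT p5 OR NOT p11) — NOT p5 is true.
  9. (NOT p4 OR p6 OR p3) — NOT p4 is true.
  10. (p6 OR NOT p2 OR NOT p9) — p6 is true.
  11. (NOT p5 OR p6 OR NOT p8) — NOT p8 is true.
  12. (NOT p5 OR NOT p6 OR NOT p4) — NOT p5 is true.
  13. (NOT p10 OR NOT p5 OR NOT p3) — NOT p5 is true.
  14. (p5 OR NOT p8 OR p4) — NOT p8 is true.
  15. (p1 OR p10 OR NOT p3) — p10 is true.
  16. (p4 OR p8 OR p6) — p6 is true.
  17. (NOT p10 OR NOT p4 OR NOT p11) — NOT p4 is true.
  18. (NOT p7 OR NOT p1 OR p11) — NOT p1 is true.
  19. (p5 OR NOT p9 OR NOT p6) — NOT p9 is true.
  20. (NOT p11 OR NOT p3 OR NOT p9) — NOT p3 is true.
  21. (NOT p6 OR NOT p8 OR NOT p3) — NOT p8 is true.
  22. (NOT p2 OR p8 OR p7) — p7 is true.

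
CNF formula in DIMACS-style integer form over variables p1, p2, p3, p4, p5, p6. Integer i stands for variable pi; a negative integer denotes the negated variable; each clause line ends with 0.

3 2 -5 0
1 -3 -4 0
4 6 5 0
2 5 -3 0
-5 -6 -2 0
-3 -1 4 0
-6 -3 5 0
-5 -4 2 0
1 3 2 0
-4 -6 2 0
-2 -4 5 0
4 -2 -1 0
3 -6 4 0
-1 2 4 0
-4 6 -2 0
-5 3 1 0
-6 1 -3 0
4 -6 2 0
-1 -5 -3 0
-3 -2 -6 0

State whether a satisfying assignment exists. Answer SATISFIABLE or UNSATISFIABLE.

Branch on p1: take p1 = True.
Try p2 = False.
  then p4 is forced to True.
  then p5 is forced to False.
  then p3 is forced to False.
  then p6 is forced to False.
Every clause has at least one true literal under this assignment.
So p1=T, p2=F, p3=F, p4=T, p5=F, p6=F is a satisfying assignment.

SATISFIABLE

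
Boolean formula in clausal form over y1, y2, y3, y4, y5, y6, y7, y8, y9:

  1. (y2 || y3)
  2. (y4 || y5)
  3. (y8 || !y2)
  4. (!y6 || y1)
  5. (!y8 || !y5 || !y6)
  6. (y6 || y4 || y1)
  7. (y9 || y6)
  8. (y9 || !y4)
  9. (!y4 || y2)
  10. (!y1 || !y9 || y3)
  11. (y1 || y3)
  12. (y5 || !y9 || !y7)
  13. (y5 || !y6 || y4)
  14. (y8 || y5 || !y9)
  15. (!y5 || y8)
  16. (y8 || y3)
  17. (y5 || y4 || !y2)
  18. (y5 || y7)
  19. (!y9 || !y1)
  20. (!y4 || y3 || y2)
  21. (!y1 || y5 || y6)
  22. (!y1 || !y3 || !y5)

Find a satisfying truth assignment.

y1=False, y2=True, y3=True, y4=True, y5=True, y6=False, y7=True, y8=True, y9=True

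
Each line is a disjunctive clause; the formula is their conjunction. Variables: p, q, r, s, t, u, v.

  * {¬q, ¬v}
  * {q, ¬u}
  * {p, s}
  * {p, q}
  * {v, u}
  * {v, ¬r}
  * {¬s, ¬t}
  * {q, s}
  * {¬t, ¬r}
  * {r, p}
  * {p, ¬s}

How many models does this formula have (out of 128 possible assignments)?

The models are:
  p=1 q=0 r=0 s=1 t=0 u=0 v=1
  p=1 q=0 r=1 s=1 t=0 u=0 v=1
  p=1 q=1 r=0 s=0 t=0 u=1 v=0
  p=1 q=1 r=0 s=0 t=1 u=1 v=0
  p=1 q=1 r=0 s=1 t=0 u=1 v=0
That's 5 in total.

5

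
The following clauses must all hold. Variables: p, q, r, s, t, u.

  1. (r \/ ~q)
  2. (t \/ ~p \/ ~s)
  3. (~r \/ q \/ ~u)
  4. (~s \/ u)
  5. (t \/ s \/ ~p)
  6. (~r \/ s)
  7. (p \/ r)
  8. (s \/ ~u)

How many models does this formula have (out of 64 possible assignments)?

The models are:
  p=0 q=1 r=1 s=1 t=0 u=1
  p=0 q=1 r=1 s=1 t=1 u=1
  p=1 q=0 r=0 s=0 t=1 u=0
  p=1 q=0 r=0 s=1 t=1 u=1
  p=1 q=1 r=1 s=1 t=1 u=1
That's 5 in total.

5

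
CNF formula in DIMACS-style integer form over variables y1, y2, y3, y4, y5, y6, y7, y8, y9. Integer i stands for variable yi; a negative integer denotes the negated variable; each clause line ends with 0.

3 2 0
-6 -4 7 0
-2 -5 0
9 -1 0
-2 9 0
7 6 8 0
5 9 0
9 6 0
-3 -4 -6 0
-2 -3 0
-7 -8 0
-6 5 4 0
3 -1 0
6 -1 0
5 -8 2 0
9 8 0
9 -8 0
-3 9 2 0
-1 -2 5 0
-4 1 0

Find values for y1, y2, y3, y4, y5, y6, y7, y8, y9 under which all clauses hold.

y1=1  y2=0  y3=1  y4=0  y5=1  y6=1  y7=1  y8=0  y9=1

y9 occurs only positively in the remaining clauses — set y9 = True.
Branch on y1: take y1 = True.
  then y3 is forced to True.
  then y2 is forced to False.
  then y6 is forced to True.
  then y4 is forced to False.
  then y5 is forced to True.
Branch on y7: take y7 = True.
  then y8 is forced to False.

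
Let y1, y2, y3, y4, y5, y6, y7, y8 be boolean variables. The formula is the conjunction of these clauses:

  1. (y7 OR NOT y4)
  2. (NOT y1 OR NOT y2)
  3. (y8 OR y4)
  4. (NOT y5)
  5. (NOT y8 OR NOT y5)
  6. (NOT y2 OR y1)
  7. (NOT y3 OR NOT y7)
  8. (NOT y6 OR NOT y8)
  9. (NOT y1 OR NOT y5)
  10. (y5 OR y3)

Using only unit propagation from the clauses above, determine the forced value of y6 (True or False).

False

(NOT y5) is a unit clause: y5 = False.
(y3 OR y5) with y5 = False leaves only y3, so y3 = True.
(NOT y3 OR NOT y7) with y3 = True leaves only NOT y7, so y7 = False.
(NOT y4 OR y7) with y7 = False leaves only NOT y4, so y4 = False.
(y8 OR y4) with y4 = False leaves only y8, so y8 = True.
(NOT y8 OR NOT y6) with y8 = True leaves only NOT y6, so y6 = False.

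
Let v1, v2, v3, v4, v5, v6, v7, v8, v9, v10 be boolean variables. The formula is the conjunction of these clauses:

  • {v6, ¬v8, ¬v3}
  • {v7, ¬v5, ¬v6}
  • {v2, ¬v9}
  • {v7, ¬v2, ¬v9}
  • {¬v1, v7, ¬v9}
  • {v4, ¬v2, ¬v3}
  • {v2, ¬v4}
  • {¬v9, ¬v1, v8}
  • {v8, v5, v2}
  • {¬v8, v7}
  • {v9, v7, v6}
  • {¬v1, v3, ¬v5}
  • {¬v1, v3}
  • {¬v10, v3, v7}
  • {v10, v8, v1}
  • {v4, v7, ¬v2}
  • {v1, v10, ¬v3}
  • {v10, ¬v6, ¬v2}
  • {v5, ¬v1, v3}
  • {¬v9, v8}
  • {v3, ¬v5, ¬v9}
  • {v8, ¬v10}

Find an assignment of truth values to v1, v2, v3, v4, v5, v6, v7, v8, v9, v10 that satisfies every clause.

v1=True, v2=True, v3=True, v4=True, v5=True, v6=True, v7=True, v8=True, v9=True, v10=True

Check each clause:
  1. {¬v8, ¬v3, v6} — v6 is true.
  2. {¬v6, v7, ¬v5} — v7 is true.
  3. {¬v9, v2} — v2 is true.
  4. {v7, ¬v9, ¬v2} — v7 is true.
  5. {v7, ¬v1, ¬v9} — v7 is true.
  6. {¬v3, ¬v2, v4} — v4 is true.
  7. {¬v4, v2} — v2 is true.
  8. {¬v9, v8, ¬v1} — v8 is true.
  9. {v8, v2, v5} — v8 is true.
  10. {¬v8, v7} — v7 is true.
  11. {v7, v9, v6} — v9 is true.
  12. {¬v1, ¬v5, v3} — v3 is true.
  13. {v3, ¬v1} — v3 is true.
  14. {v3, v7, ¬v10} — v3 is true.
  15. {v10, v8, v1} — v8 is true.
  16. {¬v2, v7, v4} — v4 is true.
  17. {v1, ¬v3, v10} — v1 is true.
  18. {v10, ¬v6, ¬v2} — v10 is true.
  19. {¬v1, v5, v3} — v3 is true.
  20. {v8, ¬v9} — v8 is true.
  21. {¬v5, ¬v9, v3} — v3 is true.
  22. {¬v10, v8} — v8 is true.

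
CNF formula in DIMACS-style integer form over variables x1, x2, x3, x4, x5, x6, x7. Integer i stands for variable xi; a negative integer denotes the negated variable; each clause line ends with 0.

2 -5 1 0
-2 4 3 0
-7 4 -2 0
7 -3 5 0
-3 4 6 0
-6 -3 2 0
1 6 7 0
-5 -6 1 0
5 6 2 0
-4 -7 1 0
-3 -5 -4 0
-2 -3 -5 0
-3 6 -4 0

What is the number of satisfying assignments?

Split on x3, then x2.
  x3=T, x2=T: remaining (x1,x4,x5,x6,x7) ∈ {(T,T,F,T,T)} — 1.
  x3=T, x2=F: a clause becomes empty — 0.
  x3=F, x2=T: 9 of the 32 assignments to (x1,x4,x5,x6,x7) work.
  x3=F, x2=F: 15 of the 32 assignments to (x1,x4,x5,x6,x7) work.
Total: 1 + 0 + 9 + 15 = 25.

25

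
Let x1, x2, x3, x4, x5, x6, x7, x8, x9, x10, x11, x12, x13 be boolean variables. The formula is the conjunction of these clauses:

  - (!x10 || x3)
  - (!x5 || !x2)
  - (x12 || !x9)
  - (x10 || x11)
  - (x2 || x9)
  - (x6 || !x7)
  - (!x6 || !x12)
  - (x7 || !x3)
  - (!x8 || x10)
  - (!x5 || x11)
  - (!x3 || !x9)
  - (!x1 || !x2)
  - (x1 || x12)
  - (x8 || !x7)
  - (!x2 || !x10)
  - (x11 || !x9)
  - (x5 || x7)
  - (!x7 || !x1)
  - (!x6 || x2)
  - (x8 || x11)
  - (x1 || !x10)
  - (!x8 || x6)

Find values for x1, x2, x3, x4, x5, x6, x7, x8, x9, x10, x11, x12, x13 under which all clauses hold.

x1 = T, x2 = F, x3 = F, x4 = F, x5 = T, x6 = F, x7 = F, x8 = F, x9 = T, x10 = F, x11 = T, x12 = T, x13 = F

Pure literal: x11 appears only positively; assign x11 = True.
Set x1 = True and propagate.
  then x2 is forced to False.
  then x9 is forced to True.
  then x12 is forced to True.
  then x6 is forced to False.
  then x7 is forced to False.
  then x3 is forced to False.
  then x10 is forced to False.
  then x8 is forced to False.
  then x5 is forced to True.
x4, x13 are now unconstrained; take x4 = False, x13 = False.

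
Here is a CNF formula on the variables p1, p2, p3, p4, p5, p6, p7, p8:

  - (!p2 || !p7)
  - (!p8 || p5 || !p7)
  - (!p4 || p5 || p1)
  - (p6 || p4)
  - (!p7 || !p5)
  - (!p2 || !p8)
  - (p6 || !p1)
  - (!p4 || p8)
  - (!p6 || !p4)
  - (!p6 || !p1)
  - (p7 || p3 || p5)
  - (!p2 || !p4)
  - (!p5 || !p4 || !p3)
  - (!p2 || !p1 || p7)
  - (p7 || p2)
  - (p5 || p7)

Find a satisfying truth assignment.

p1=F, p2=F, p3=T, p4=F, p5=F, p6=T, p7=T, p8=F

Set p1 = False and propagate.
Try p2 = False.
  then p7 is forced to True.
  then p5 is forced to False.
  then p8 is forced to False.
  then p4 is forced to False.
  then p6 is forced to True.
p3 is now unconstrained; take p3 = True.
Every clause has at least one true literal under this assignment.
Check each clause:
  1. (!p2 || !p7) — !p2 is true.
  2. (!p7 || !p8 || p5) — !p8 is true.
  3. (p5 || p1 || !p4) — !p4 is true.
  4. (p4 || p6) — p6 is true.
  5. (!p5 || !p7) — !p5 is true.
  6. (!p8 || !p2) — !p8 is true.
  7. (!p1 || p6) — p6 is true.
  8. (!p4 || p8) — !p4 is true.
  9. (!p6 || !p4) — !p4 is true.
  10. (!p6 || !p1) — !p1 is true.
  11. (p5 || p7 || p3) — p3 is true.
  12. (!p2 || !p4) — !p4 is true.
  13. (!p3 || !p5 || !p4) — !p5 is true.
  14. (!p1 || !p2 || p7) — p7 is true.
  15. (p7 || p2) — p7 is true.
  16. (p7 || p5) — p7 is true.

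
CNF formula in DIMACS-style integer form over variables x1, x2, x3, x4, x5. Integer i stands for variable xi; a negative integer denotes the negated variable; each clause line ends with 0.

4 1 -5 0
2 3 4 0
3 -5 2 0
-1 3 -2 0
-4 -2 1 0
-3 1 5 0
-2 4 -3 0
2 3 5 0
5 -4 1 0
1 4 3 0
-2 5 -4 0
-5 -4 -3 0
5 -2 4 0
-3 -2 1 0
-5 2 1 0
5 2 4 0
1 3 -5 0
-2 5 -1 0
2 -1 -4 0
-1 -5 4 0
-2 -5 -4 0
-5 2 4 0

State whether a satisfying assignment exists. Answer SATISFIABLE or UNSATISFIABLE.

UNSATISFIABLE

x2 = True:
  x1 = True:
    propagation gives x3=True, x4=True, x5=True; an empty clause results — contradiction.
  x1 = False:
    propagation gives x4=False, x5=False; an empty clause results — contradiction.
x2 = False:
  x5 = True:
    propagation gives x3=True, x4=False; an empty clause results — contradiction.
  x5 = False:
    propagation gives x3=True, x1=True, x4=True; an empty clause results — contradiction.
Every branch closes, so no satisfying assignment exists.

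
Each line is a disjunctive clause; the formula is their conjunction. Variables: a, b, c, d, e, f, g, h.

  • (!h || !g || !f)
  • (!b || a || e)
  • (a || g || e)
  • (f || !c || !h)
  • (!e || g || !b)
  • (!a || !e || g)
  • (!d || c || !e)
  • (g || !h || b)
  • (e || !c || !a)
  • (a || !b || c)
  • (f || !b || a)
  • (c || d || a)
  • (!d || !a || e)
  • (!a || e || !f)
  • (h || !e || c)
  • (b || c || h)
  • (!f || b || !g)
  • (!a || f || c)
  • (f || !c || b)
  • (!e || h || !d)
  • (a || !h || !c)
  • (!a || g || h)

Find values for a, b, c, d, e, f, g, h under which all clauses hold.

a=0  b=1  c=1  d=0  e=1  f=1  g=1  h=0

Branch on a: take a = False.
The remaining clauses are satisfied by b = True, c = True, d = False, e = True, f = True, g = True, h = False.
Every clause has at least one true literal under this assignment.
Check each clause:
  1. (!f || !h || !g) — !h is true.
  2. (a || !b || e) — e is true.
  3. (g || e || a) — e is true.
  4. (f || !h || !c) — !h is true.
  5. (!b || g || !e) — g is true.
  6. (!a || g || !e) — !a is true.
  7. (!d || c || !e) — c is true.
  8. (b || !h || g) — !h is true.
  9. (e || !c || !a) — e is true.
  10. (c || a || !b) — c is true.
  11. (a || f || !b) — f is true.
  12. (c || d || a) — c is true.
  13. (!a || e || !d) — !d is true.
  14. (!f || !a || e) — e is true.
  15. (h || c || !e) — c is true.
  16. (c || h || b) — b is true.
  17. (b || !f || !g) — b is true.
  18. (c || !a || f) — c is true.
  19. (!c || b || f) — b is true.
  20. (h || !d || !e) — !d is true.
  21. (a || !h || !c) — !h is true.
  22. (g || h || !a) — !a is true.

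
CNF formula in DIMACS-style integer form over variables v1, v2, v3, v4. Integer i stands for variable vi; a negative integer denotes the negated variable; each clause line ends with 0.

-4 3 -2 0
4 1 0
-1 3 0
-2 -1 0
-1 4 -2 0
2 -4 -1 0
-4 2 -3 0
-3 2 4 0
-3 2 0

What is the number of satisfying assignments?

Satisfying assignments:
  v1=0 v2=0 v3=0 v4=1
  v1=0 v2=1 v3=1 v4=1
Count: 2.

2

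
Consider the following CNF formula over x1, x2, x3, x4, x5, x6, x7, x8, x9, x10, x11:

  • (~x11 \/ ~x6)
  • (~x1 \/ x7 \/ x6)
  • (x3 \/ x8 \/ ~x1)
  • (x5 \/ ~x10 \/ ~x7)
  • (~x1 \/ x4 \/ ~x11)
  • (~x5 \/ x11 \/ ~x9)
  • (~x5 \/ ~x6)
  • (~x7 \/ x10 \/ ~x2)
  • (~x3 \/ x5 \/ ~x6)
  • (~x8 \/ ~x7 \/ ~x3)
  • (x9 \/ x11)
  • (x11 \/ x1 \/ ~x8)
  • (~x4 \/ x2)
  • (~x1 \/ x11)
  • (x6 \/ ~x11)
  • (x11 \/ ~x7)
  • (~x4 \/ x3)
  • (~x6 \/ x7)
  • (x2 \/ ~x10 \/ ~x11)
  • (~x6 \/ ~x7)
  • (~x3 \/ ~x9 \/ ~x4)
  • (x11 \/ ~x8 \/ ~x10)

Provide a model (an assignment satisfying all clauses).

Branch on x1: take x1 = False.
Try x2 = False.
  then x4 is forced to False.
Set x3 = False and propagate.
The remaining clauses are satisfied by x5 = False, x6 = False, x7 = False, x8 = False, x9 = True, x10 = True, x11 = False.
Every clause has at least one true literal under this assignment.

x1=F, x2=F, x3=F, x4=F, x5=F, x6=F, x7=F, x8=F, x9=T, x10=T, x11=F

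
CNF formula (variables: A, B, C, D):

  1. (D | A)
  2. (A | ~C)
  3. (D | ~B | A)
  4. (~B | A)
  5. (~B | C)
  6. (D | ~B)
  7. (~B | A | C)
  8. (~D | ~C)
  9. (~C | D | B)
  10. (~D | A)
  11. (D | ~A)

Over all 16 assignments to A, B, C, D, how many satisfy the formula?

1

Satisfying assignments:
  A=1 B=0 C=0 D=1
Count: 1.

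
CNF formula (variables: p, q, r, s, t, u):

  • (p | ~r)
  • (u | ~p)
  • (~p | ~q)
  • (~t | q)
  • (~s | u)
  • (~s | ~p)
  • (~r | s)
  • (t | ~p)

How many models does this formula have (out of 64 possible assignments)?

9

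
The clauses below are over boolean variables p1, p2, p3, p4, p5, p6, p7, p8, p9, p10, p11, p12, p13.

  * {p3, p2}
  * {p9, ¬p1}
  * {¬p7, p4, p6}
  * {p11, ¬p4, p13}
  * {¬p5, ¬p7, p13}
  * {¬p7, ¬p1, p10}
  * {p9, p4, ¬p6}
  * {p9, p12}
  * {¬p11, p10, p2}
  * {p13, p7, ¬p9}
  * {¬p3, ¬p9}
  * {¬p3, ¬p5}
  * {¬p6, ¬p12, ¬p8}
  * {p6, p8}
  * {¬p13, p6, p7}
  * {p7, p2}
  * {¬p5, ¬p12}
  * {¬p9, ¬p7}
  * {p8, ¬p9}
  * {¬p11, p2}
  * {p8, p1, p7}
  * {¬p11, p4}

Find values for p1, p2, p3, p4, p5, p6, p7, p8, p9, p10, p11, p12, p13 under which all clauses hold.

p1 = False, p2 = True, p3 = True, p4 = True, p5 = False, p6 = True, p7 = True, p8 = False, p9 = False, p10 = False, p11 = True, p12 = True, p13 = False

Check each clause:
  1. {p3, p2} — p2 is true.
  2. {¬p1, p9} — ¬p1 is true.
  3. {p4, ¬p7, p6} — p4 is true.
  4. {p13, ¬p4, p11} — p11 is true.
  5. {p13, ¬p5, ¬p7} — ¬p5 is true.
  6. {¬p7, p10, ¬p1} — ¬p1 is true.
  7. {p9, p4, ¬p6} — p4 is true.
  8. {p12, p9} — p12 is true.
  9. {¬p11, p10, p2} — p2 is true.
  10. {p13, p7, ¬p9} — p7 is true.
  11. {¬p9, ¬p3} — ¬p9 is true.
  12. {¬p3, ¬p5} — ¬p5 is true.
  13. {¬p12, ¬p8, ¬p6} — ¬p8 is true.
  14. {p8, p6} — p6 is true.
  15. {p6, ¬p13, p7} — ¬p13 is true.
  16. {p7, p2} — p2 is true.
  17. {¬p12, ¬p5} — ¬p5 is true.
  18. {¬p9, ¬p7} — ¬p9 is true.
  19. {¬p9, p8} — ¬p9 is true.
  20. {p2, ¬p11} — p2 is true.
  21. {p1, p7, p8} — p7 is true.
  22. {¬p11, p4} — p4 is true.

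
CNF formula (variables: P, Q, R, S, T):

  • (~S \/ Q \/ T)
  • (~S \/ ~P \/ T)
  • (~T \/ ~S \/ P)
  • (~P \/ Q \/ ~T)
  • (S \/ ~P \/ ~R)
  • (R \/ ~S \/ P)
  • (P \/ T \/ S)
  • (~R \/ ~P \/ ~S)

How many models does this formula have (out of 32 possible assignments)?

Split on P, then S.
  P=T, S=T: remaining (Q,R,T) ∈ {(T,F,T)} — 1.
  P=T, S=F: remaining (Q,R,T) ∈ {(F,F,F); (T,F,F); (T,F,T)} — 3.
  P=F, S=T: remaining (Q,R,T) ∈ {(T,T,F)} — 1.
  P=F, S=F: remaining (Q,R,T) ∈ {(F,F,T); (F,T,T); (T,F,T); (T,T,T)} — 4.
Total: 1 + 3 + 1 + 4 = 9.

9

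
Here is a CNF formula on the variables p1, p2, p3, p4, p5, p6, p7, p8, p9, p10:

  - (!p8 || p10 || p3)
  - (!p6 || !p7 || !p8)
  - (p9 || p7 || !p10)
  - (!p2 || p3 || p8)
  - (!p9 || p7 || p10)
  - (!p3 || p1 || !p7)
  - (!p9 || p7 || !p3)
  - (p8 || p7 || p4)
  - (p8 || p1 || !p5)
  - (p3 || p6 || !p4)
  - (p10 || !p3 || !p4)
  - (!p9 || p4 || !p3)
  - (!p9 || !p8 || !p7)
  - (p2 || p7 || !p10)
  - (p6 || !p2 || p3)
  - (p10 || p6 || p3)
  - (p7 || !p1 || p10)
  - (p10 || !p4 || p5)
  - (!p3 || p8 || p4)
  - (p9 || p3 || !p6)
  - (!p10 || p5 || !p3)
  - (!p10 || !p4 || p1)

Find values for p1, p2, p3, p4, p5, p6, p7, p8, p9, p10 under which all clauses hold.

p1=T, p2=F, p3=T, p4=T, p5=T, p6=F, p7=T, p8=F, p9=F, p10=T

Check each clause:
  1. (!p8 || p10 || p3) — !p8 is true.
  2. (!p8 || !p6 || !p7) — !p8 is true.
  3. (p9 || p7 || !p10) — p7 is true.
  4. (p8 || p3 || !p2) — p3 is true.
  5. (p7 || !p9 || p10) — p10 is true.
  6. (p1 || !p7 || !p3) — p1 is true.
  7. (p7 || !p9 || !p3) — !p9 is true.
  8. (p7 || p4 || p8) — p4 is true.
  9. (!p5 || p1 || p8) — p1 is true.
  10. (!p4 || p3 || p6) — p3 is true.
  11. (p10 || !p3 || !p4) — p10 is true.
  12. (!p3 || !p9 || p4) — p4 is true.
  13. (!p9 || !p8 || !p7) — !p8 is true.
  14. (p2 || p7 || !p10) — p7 is true.
  15. (!p2 || p6 || p3) — p3 is true.
  16. (p3 || p6 || p10) — p10 is true.
  17. (p7 || p10 || !p1) — p10 is true.
  18. (p5 || !p4 || p10) — p10 is true.
  19. (p8 || p4 || !p3) — p4 is true.
  20. (!p6 || p9 || p3) — !p6 is true.
  21. (!p10 || p5 || !p3) — p5 is true.
  22. (!p4 || p1 || !p10) — p1 is true.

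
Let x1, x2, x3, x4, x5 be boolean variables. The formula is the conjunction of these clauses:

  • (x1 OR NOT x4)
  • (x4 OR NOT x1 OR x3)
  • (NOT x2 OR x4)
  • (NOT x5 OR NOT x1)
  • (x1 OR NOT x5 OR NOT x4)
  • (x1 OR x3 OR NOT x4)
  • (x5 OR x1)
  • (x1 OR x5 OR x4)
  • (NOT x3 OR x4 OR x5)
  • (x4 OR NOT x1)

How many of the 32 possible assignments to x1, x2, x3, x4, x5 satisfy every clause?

The models are:
  x1=0 x2=0 x3=0 x4=0 x5=1
  x1=0 x2=0 x3=1 x4=0 x5=1
  x1=1 x2=0 x3=0 x4=1 x5=0
  x1=1 x2=0 x3=1 x4=1 x5=0
  x1=1 x2=1 x3=0 x4=1 x5=0
  x1=1 x2=1 x3=1 x4=1 x5=0
Count: 6.

6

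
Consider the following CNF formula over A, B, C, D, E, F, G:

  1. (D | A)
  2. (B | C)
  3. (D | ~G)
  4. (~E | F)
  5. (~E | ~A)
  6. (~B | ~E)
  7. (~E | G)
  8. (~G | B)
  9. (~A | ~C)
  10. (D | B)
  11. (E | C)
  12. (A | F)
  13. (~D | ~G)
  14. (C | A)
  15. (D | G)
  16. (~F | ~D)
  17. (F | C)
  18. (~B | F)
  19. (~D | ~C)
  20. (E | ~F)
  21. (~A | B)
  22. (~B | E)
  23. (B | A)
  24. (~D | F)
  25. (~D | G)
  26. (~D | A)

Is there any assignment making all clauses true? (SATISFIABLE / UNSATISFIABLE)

UNSATISFIABLE

D = True:
  propagation gives G=False; an empty clause results — contradiction.
D = False:
  propagation gives A=True, G=False; an empty clause results — contradiction.
Every branch closes, so no satisfying assignment exists.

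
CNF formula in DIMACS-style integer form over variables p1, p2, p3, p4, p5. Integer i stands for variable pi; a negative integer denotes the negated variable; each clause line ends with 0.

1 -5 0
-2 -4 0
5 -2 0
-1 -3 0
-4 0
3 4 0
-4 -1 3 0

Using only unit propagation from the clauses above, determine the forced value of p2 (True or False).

False

Unit clause (~p4) sets p4 = False.
(p3 | p4): since p4 = False, the clause reduces to (p3). p3 = True.
(~p1 | ~p3) with p3 = True leaves only ~p1, so p1 = False.
From (p1 | ~p5) and p1 = False: p5 = False.
(~p2 | p5): since p5 = False, the clause reduces to (~p2). p2 = False.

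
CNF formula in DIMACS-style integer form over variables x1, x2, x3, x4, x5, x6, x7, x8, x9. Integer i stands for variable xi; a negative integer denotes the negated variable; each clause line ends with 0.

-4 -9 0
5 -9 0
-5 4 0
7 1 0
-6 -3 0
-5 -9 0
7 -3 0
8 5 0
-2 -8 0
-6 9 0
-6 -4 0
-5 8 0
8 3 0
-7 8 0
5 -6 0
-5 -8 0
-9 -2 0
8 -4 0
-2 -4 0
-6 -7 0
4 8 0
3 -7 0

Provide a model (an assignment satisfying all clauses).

x1=1, x2=0, x3=1, x4=1, x5=0, x6=0, x7=1, x8=1, x9=0

Pure literal: x1 appears only positively; assign x1 = True.
x2 occurs only negated in the remaining clauses — set x2 = False.
Set x3 = True and propagate.
  then x6 is forced to False.
  then x7 is forced to True.
  then x8 is forced to True.
  then x5 is forced to False.
  then x9 is forced to False.
x4 is now unconstrained; take x4 = True.
Check each clause:
  1. (¬x9 ∨ ¬x4) — ¬x9 is true.
  2. (¬x9 ∨ x5) — ¬x9 is true.
  3. (x4 ∨ ¬x5) — ¬x5 is true.
  4. (x7 ∨ x1) — x1 is true.
  5. (¬x3 ∨ ¬x6) — ¬x6 is true.
  6. (¬x5 ∨ ¬x9) — ¬x5 is true.
  7. (¬x3 ∨ x7) — x7 is true.
  8. (x5 ∨ x8) — x8 is true.
  9. (¬x8 ∨ ¬x2) — ¬x2 is true.
  10. (x9 ∨ ¬x6) — ¬x6 is true.
  11. (¬x6 ∨ ¬x4) — ¬x6 is true.
  12. (x8 ∨ ¬x5) — x8 is true.
  13. (x8 ∨ x3) — x8 is true.
  14. (¬x7 ∨ x8) — x8 is true.
  15. (¬x6 ∨ x5) — ¬x6 is true.
  16. (¬x5 ∨ ¬x8) — ¬x5 is true.
  17. (¬x2 ∨ ¬x9) — ¬x2 is true.
  18. (¬x4 ∨ x8) — x8 is true.
  19. (¬x2 ∨ ¬x4) — ¬x2 is true.
  20. (¬x7 ∨ ¬x6) — ¬x6 is true.
  21. (x4 ∨ x8) — x8 is true.
  22. (¬x7 ∨ x3) — x3 is true.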